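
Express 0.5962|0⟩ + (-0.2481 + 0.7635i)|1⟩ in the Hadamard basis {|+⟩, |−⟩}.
(0.2461 + 0.5399i)|+⟩ + (0.597 - 0.5399i)|−⟩

With |ψ⟩ = α|0⟩ + β|1⟩, the Hadamard-basis coefficients are ⟨+|ψ⟩ = (α + β)/√2 and ⟨−|ψ⟩ = (α − β)/√2.
Here α = 0.5962, β = (-0.2481 + 0.7635i): (α + β)/√2 = (0.2461 + 0.5399i), (α − β)/√2 = (0.597 - 0.5399i).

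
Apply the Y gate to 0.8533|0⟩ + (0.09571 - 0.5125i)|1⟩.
(-0.5125 - 0.09571i)|0⟩ + 0.8533i|1⟩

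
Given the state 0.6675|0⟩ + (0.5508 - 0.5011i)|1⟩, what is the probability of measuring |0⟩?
0.4456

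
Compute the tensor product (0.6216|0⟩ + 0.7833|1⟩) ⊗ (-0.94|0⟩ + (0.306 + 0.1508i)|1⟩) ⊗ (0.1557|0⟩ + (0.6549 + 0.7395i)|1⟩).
-0.09098|000⟩ + (-0.3827 - 0.4321i)|001⟩ + (0.02962 + 0.01459i)|010⟩ + (0.05525 + 0.202i)|011⟩ - 0.1146|100⟩ + (-0.4822 - 0.5445i)|101⟩ + (0.03732 + 0.01839i)|110⟩ + (0.06962 + 0.2546i)|111⟩

amp(|b₁b₂…⟩) = product of the factor amplitudes for bits b₁, b₂, …; only kets whose every factor amplitude is nonzero survive.
|000⟩: (0.6216)(-0.94)(0.1557) = -0.09098
|001⟩: (0.6216)(-0.94)(0.6549 + 0.7395i) = (-0.3827 - 0.4321i)
|010⟩: (0.6216)(0.306 + 0.1508i)(0.1557) = (0.02962 + 0.01459i)
|011⟩: (0.6216)(0.306 + 0.1508i)(0.6549 + 0.7395i) = (0.05525 + 0.202i)
|100⟩: (0.7833)(-0.94)(0.1557) = -0.1146
|101⟩: (0.7833)(-0.94)(0.6549 + 0.7395i) = (-0.4822 - 0.5445i)
|110⟩: (0.7833)(0.306 + 0.1508i)(0.1557) = (0.03732 + 0.01839i)
|111⟩: (0.7833)(0.306 + 0.1508i)(0.6549 + 0.7395i) = (0.06962 + 0.2546i)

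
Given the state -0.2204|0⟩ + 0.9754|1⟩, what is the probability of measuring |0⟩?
0.04858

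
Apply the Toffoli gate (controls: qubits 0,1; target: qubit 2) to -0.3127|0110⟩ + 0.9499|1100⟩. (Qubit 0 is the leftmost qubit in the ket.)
-0.3127|0110⟩ + 0.9499|1110⟩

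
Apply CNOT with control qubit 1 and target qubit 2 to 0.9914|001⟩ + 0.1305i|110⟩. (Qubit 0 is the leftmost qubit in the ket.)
0.9914|001⟩ + 0.1305i|111⟩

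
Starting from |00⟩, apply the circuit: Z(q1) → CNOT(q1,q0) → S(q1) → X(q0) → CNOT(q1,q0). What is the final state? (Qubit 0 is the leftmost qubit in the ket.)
|10⟩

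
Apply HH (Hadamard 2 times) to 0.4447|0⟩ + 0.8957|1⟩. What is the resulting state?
0.4447|0⟩ + 0.8957|1⟩

H² = I, so an even number of Hadamards cancels: H^2 = I and the state is unchanged.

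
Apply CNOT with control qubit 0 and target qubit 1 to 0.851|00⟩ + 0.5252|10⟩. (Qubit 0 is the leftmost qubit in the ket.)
0.851|00⟩ + 0.5252|11⟩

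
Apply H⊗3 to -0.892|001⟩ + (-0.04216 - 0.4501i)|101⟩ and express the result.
(-0.3303 - 0.1591i)|000⟩ + (0.3303 + 0.1591i)|001⟩ + (-0.3303 - 0.1591i)|010⟩ + (0.3303 + 0.1591i)|011⟩ + (-0.3005 + 0.1591i)|100⟩ + (0.3005 - 0.1591i)|101⟩ + (-0.3005 + 0.1591i)|110⟩ + (0.3005 - 0.1591i)|111⟩

H⊗3 gives amp(|y⟩) = (1/2√2) Σ_x (−1)^(x·y) amp(|x⟩), where x·y is the number of positions in which both x and y have a 1.
|000⟩: (-0.892 + (-0.04216 - 0.4501i))/(2√2) = (-0.3303 - 0.1591i)
|001⟩: (0.892 - (-0.04216 - 0.4501i))/(2√2) = (0.3303 + 0.1591i)
|010⟩: (-0.892 + (-0.04216 - 0.4501i))/(2√2) = (-0.3303 - 0.1591i)
|011⟩: (0.892 - (-0.04216 - 0.4501i))/(2√2) = (0.3303 + 0.1591i)
|100⟩: (-0.892 - (-0.04216 - 0.4501i))/(2√2) = (-0.3005 + 0.1591i)
|101⟩: (0.892 + (-0.04216 - 0.4501i))/(2√2) = (0.3005 - 0.1591i)
|110⟩: (-0.892 - (-0.04216 - 0.4501i))/(2√2) = (-0.3005 + 0.1591i)
|111⟩: (0.892 + (-0.04216 - 0.4501i))/(2√2) = (0.3005 - 0.1591i)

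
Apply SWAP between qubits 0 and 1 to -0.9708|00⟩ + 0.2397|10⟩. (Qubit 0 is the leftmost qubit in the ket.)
-0.9708|00⟩ + 0.2397|01⟩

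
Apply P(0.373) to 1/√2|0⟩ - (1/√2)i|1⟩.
1/√2|0⟩ + (0.2577 - 0.6585i)|1⟩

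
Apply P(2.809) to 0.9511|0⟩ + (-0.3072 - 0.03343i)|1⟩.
0.9511|0⟩ + (0.3013 - 0.0687i)|1⟩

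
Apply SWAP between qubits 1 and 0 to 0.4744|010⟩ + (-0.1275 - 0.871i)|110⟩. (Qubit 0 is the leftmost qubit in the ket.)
0.4744|100⟩ + (-0.1275 - 0.871i)|110⟩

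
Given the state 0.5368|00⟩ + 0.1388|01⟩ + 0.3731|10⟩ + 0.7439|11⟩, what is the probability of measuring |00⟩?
0.2882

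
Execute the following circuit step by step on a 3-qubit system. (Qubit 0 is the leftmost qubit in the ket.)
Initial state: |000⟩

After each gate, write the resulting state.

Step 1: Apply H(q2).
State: 1/√2|000⟩ + 1/√2|001⟩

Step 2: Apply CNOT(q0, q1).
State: 1/√2|000⟩ + 1/√2|001⟩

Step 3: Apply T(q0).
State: 1/√2|000⟩ + 1/√2|001⟩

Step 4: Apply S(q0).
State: 1/√2|000⟩ + 1/√2|001⟩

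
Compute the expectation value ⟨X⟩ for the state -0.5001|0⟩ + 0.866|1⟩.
-0.8662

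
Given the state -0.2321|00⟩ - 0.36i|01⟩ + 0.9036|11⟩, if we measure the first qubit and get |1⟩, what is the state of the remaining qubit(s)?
|1⟩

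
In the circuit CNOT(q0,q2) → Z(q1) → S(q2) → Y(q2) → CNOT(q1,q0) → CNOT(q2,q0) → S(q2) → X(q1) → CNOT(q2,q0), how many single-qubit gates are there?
5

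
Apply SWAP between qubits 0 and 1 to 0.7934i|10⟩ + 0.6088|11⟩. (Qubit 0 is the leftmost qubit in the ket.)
0.7934i|01⟩ + 0.6088|11⟩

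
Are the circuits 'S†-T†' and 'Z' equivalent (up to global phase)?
No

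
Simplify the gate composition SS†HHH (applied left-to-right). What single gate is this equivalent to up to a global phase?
H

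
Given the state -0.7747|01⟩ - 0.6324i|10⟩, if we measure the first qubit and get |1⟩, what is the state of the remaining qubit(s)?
-i|0⟩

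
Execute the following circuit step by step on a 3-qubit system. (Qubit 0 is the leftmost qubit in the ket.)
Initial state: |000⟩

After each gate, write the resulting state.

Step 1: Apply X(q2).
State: |001⟩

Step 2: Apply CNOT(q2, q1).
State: |011⟩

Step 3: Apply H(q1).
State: 1/√2|001⟩ - 1/√2|011⟩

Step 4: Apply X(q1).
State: -1/√2|001⟩ + 1/√2|011⟩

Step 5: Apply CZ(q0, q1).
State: -1/√2|001⟩ + 1/√2|011⟩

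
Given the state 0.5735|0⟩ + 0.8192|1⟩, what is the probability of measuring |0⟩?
0.3289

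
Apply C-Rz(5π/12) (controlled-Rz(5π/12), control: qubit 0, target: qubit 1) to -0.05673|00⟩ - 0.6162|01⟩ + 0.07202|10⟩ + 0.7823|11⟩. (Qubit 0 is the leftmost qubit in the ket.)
-0.05673|00⟩ - 0.6162|01⟩ + (0.05714 - 0.04384i)|10⟩ + (0.6206 + 0.4762i)|11⟩

C-Rz(5π/12) leaves the control-|0⟩ kets |00⟩, |01⟩ unchanged and applies Rz(5π/12) to qubit 1 on the control-|1⟩ pair (|10⟩, |11⟩).
Rz(5π/12) = [[e^(−iθ/2), 0], [0, e^(iθ/2)]] with e^(±iθ/2) = cos(θ/2) ± i·sin(θ/2); θ = 5π/12, cos(θ/2) ≈ 0.793353, sin(θ/2) ≈ 0.608761.
With a = amp(|10⟩) = 0.07202 and b = amp(|11⟩) = 0.7823:
new amp(|10⟩) = (0.793353 - 0.608761i)·a = (0.05714 - 0.04384i)
new amp(|11⟩) = (0.793353 + 0.608761i)·b = (0.6206 + 0.4762i)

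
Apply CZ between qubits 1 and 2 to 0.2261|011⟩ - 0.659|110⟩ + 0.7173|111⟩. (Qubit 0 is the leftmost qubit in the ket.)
-0.2261|011⟩ - 0.659|110⟩ - 0.7173|111⟩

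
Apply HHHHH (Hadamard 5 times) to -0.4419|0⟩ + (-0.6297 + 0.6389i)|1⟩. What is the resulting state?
(-0.7577 + 0.4518i)|0⟩ + (0.1328 - 0.4518i)|1⟩

H² = I, so H^5 = H: a single Hadamard. With (a, b) = (-0.4419, (-0.6297 + 0.6389i)), H gives ((a + b)/√2, (a − b)/√2) = ((-0.7577 + 0.4518i), (0.1328 - 0.4518i)).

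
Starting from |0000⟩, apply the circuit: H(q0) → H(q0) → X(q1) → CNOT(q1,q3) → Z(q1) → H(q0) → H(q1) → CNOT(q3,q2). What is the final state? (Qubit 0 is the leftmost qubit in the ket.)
-1/2|0011⟩ + 1/2|0111⟩ - 1/2|1011⟩ + 1/2|1111⟩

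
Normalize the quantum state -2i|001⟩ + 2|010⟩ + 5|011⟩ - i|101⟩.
-0.343i|001⟩ + 0.343|010⟩ + 0.8575|011⟩ - 0.1715i|101⟩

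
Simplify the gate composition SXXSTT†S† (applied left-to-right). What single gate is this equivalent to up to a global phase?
S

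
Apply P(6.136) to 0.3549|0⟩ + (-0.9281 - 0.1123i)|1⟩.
0.3549|0⟩ + (-0.9345 + 0.02502i)|1⟩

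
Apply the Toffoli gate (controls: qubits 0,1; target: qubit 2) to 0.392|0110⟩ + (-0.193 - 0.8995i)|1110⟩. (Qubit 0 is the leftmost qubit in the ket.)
0.392|0110⟩ + (-0.193 - 0.8995i)|1100⟩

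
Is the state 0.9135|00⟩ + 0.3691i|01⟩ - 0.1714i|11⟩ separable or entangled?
Entangled

Writing the state as a|00⟩ + b|01⟩ + c|10⟩ + d|11⟩, it is a product state iff ad − bc = 0.
Here (a, b, c, d) = (0.9135, 0.3691i, 0, -0.1714i): ad − bc = (0.9135)(-0.1714i) − (0.3691i)(0) = -0.1566i ≠ 0, so the state is entangled.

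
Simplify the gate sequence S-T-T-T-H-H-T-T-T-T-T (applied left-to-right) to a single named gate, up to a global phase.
S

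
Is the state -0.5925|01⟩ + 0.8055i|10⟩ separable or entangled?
Entangled

Writing the state as a|00⟩ + b|01⟩ + c|10⟩ + d|11⟩, it is a product state iff ad − bc = 0.
Here (a, b, c, d) = (0, -0.5925, 0.8055i, 0): ad − bc = (0)(0) − (-0.5925)(0.8055i) = 0.4773i ≠ 0, so the state is entangled.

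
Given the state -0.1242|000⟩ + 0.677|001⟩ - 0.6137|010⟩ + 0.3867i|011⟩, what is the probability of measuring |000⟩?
0.01543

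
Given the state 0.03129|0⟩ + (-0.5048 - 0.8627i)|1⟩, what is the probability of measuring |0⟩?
0.0009791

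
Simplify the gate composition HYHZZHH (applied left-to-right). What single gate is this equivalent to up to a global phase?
Y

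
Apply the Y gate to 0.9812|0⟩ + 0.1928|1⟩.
-0.1928i|0⟩ + 0.9812i|1⟩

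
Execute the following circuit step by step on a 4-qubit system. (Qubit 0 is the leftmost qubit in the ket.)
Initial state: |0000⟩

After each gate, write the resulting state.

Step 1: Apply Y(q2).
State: i|0010⟩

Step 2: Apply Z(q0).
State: i|0010⟩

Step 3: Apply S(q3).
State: i|0010⟩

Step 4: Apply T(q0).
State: i|0010⟩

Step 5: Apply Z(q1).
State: i|0010⟩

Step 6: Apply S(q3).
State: i|0010⟩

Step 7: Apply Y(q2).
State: |0000⟩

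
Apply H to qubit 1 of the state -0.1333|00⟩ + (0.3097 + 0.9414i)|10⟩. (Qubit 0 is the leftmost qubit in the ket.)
-0.09426|00⟩ - 0.09426|01⟩ + (0.219 + 0.6657i)|10⟩ + (0.219 + 0.6657i)|11⟩

H on qubit 1 mixes each pair of kets that differ only in qubit 1: amplitudes (a, b) of (|…0…⟩, |…1…⟩) become ((a + b)/√2, (a − b)/√2). Kets absent from the input have amplitude 0.
(|00⟩, |01⟩): (a, b) = (-0.1333, 0) → (-0.09426, -0.09426)
(|10⟩, |11⟩): (a, b) = ((0.3097 + 0.9414i), 0) → ((0.219 + 0.6657i), (0.219 + 0.6657i))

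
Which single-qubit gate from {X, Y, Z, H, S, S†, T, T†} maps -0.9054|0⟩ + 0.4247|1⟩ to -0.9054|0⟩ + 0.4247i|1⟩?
S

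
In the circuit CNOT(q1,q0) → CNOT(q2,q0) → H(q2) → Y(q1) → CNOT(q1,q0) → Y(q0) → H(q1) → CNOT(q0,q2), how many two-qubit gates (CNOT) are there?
4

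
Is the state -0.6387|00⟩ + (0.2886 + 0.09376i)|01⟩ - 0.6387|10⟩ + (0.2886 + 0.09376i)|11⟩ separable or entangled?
Separable

Writing the state as a|00⟩ + b|01⟩ + c|10⟩ + d|11⟩, it is a product state iff ad − bc = 0.
Here (a, b, c, d) = (-0.6387, (0.2886 + 0.09376i), -0.6387, (0.2886 + 0.09376i)): ad − bc = (-0.6387)(0.2886 + 0.09376i) − (0.2886 + 0.09376i)(-0.6387) = 0, so the state is separable.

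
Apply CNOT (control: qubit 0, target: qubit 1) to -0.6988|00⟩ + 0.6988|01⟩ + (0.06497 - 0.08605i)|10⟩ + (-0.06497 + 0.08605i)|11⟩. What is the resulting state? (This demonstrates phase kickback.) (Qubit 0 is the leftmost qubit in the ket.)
-0.6988|00⟩ + 0.6988|01⟩ + (-0.06497 + 0.08605i)|10⟩ + (0.06497 - 0.08605i)|11⟩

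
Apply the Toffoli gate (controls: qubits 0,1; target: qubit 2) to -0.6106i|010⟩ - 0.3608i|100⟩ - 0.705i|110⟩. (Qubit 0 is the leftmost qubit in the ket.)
-0.6106i|010⟩ - 0.3608i|100⟩ - 0.705i|111⟩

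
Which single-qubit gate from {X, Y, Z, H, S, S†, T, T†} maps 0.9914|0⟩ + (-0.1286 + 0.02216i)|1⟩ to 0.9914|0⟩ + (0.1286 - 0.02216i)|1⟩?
Z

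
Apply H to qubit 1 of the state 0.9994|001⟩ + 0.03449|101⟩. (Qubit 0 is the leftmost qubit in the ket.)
0.7067|001⟩ + 0.7067|011⟩ + 0.02439|101⟩ + 0.02439|111⟩

H on qubit 1 mixes each pair of kets that differ only in qubit 1: amplitudes (a, b) of (|…0…⟩, |…1…⟩) become ((a + b)/√2, (a − b)/√2). Kets absent from the input have amplitude 0.
(|001⟩, |011⟩): (a, b) = (0.9994, 0) → (0.7067, 0.7067)
(|101⟩, |111⟩): (a, b) = (0.03449, 0) → (0.02439, 0.02439)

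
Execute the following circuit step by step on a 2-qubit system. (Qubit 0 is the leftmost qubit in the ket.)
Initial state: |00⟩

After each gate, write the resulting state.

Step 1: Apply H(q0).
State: 1/√2|00⟩ + 1/√2|10⟩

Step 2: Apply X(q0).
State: 1/√2|00⟩ + 1/√2|10⟩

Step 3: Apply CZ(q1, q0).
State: 1/√2|00⟩ + 1/√2|10⟩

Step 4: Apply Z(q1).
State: 1/√2|00⟩ + 1/√2|10⟩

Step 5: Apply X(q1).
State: 1/√2|01⟩ + 1/√2|11⟩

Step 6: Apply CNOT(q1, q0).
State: 1/√2|01⟩ + 1/√2|11⟩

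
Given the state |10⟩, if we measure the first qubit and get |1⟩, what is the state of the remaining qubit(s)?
|0⟩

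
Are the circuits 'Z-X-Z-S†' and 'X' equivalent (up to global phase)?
No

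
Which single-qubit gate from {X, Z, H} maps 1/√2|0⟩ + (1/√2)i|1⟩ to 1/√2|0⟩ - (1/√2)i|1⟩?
Z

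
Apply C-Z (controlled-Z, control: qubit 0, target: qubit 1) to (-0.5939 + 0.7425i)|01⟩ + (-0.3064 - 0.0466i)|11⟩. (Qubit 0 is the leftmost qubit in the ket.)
(-0.5939 + 0.7425i)|01⟩ + (0.3064 + 0.0466i)|11⟩

C-Z leaves the control-|0⟩ kets |00⟩, |01⟩ unchanged and applies Z to qubit 1 on the control-|1⟩ pair (|10⟩, |11⟩).
Z = [[1, 0], [0, -1]].
With a = amp(|10⟩) = 0 and b = amp(|11⟩) = (-0.3064 - 0.0466i):
new amp(|10⟩) = (1)·a = 0
new amp(|11⟩) = (-1)·b = (0.3064 + 0.0466i)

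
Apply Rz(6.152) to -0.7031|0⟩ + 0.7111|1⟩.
(0.7016 + 0.04609i)|0⟩ + (-0.7096 + 0.04661i)|1⟩

Rz(6.152) = [[e^(−iθ/2), 0], [0, e^(iθ/2)]] with e^(±iθ/2) = cos(θ/2) ± i·sin(θ/2); θ = 6.152, cos(θ/2) ≈ -0.99785, sin(θ/2) ≈ 0.0655456.
With a = amp(|0⟩) = -0.7031 and b = amp(|1⟩) = 0.7111:
new amp(|0⟩) = (-0.99785 - 0.0655456i)·a = (0.7016 + 0.04609i)
new amp(|1⟩) = (-0.99785 + 0.0655456i)·b = (-0.7096 + 0.04661i)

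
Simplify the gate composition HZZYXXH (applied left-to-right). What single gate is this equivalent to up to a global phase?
Y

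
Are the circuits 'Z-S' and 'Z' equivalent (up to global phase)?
No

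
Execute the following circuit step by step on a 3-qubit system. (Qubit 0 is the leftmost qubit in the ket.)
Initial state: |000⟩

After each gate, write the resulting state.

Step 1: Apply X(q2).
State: |001⟩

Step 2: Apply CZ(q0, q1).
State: |001⟩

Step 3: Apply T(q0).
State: |001⟩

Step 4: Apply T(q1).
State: |001⟩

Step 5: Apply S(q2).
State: i|001⟩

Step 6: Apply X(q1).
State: i|011⟩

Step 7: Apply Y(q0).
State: -|111⟩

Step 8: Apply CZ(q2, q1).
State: |111⟩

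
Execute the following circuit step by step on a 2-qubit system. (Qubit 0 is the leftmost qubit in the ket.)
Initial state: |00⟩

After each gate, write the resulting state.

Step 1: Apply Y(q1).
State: i|01⟩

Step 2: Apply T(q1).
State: (-1/√2 + (1/√2)i)|01⟩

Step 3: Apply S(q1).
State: (-1/√2 - (1/√2)i)|01⟩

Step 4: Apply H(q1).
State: (-1/2 - (1/2)i)|00⟩ + (1/2 + (1/2)i)|01⟩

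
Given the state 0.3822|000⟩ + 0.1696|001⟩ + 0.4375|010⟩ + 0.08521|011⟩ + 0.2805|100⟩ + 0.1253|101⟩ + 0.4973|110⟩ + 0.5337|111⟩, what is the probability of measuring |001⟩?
0.02876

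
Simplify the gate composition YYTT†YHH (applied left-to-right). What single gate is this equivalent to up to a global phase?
Y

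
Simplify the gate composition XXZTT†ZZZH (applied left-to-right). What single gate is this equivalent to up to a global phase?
H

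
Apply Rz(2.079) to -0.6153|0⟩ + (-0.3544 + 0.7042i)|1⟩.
(-0.3117 + 0.5305i)|0⟩ + (-0.7867 + 0.05124i)|1⟩

Rz(2.079) = [[e^(−iθ/2), 0], [0, e^(iθ/2)]] with e^(±iθ/2) = cos(θ/2) ± i·sin(θ/2); θ = 2.079, cos(θ/2) ≈ 0.506651, sin(θ/2) ≈ 0.862151.
With a = amp(|0⟩) = -0.6153 and b = amp(|1⟩) = (-0.3544 + 0.7042i):
new amp(|0⟩) = (0.506651 - 0.862151i)·a = (-0.3117 + 0.5305i)
new amp(|1⟩) = (0.506651 + 0.862151i)·b = (-0.7867 + 0.05124i)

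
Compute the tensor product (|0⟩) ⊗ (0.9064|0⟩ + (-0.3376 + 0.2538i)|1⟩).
0.9064|00⟩ + (-0.3376 + 0.2538i)|01⟩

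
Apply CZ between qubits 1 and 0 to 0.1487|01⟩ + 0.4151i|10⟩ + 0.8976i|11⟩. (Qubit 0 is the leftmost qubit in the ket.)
0.1487|01⟩ + 0.4151i|10⟩ - 0.8976i|11⟩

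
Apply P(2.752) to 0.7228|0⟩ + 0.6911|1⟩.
0.7228|0⟩ + (-0.6393 + 0.2625i)|1⟩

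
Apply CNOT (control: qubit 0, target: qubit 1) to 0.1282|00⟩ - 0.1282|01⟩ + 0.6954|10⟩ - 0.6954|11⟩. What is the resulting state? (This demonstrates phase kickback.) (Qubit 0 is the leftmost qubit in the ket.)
0.1282|00⟩ - 0.1282|01⟩ - 0.6954|10⟩ + 0.6954|11⟩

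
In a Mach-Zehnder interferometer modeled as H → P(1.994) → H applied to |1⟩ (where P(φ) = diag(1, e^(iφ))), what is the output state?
(0.7053 - 0.4559i)|0⟩ + (0.2947 + 0.4559i)|1⟩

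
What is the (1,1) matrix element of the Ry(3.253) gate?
-0.05567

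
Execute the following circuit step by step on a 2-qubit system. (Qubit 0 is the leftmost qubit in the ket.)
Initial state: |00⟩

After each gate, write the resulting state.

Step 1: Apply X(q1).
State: |01⟩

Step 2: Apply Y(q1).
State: -i|00⟩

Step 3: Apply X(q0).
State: -i|10⟩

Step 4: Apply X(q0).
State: -i|00⟩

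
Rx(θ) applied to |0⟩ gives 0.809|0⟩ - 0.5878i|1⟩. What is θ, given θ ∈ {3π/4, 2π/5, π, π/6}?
2π/5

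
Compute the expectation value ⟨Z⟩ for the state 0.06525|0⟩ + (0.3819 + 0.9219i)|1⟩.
-0.9915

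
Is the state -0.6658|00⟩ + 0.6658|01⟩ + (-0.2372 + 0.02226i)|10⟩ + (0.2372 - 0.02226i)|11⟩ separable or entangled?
Separable

Writing the state as a|00⟩ + b|01⟩ + c|10⟩ + d|11⟩, it is a product state iff ad − bc = 0.
Here (a, b, c, d) = (-0.6658, 0.6658, (-0.2372 + 0.02226i), (0.2372 - 0.02226i)): ad − bc = (-0.6658)(0.2372 - 0.02226i) − (0.6658)(-0.2372 + 0.02226i) = 0, so the state is separable.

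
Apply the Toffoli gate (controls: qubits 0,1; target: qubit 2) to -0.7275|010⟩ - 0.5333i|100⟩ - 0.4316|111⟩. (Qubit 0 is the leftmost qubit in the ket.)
-0.7275|010⟩ - 0.5333i|100⟩ - 0.4316|110⟩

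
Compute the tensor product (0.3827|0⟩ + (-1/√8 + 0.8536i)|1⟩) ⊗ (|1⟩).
0.3827|01⟩ + (-1/√8 + 0.8536i)|11⟩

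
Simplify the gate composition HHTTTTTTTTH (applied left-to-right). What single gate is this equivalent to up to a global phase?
H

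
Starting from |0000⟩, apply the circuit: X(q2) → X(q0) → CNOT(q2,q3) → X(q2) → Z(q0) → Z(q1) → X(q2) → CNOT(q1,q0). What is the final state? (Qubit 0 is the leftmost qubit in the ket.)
-|1011⟩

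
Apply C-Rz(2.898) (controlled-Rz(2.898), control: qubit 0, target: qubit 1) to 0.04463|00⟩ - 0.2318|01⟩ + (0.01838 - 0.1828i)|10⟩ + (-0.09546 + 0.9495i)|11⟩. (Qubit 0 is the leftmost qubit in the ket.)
0.04463|00⟩ - 0.2318|01⟩ + (-0.1792 - 0.04045i)|10⟩ + (-0.9541 + 0.02061i)|11⟩

C-Rz(2.898) leaves the control-|0⟩ kets |00⟩, |01⟩ unchanged and applies Rz(2.898) to qubit 1 on the control-|1⟩ pair (|10⟩, |11⟩).
Rz(2.898) = [[e^(−iθ/2), 0], [0, e^(iθ/2)]] with e^(±iθ/2) = cos(θ/2) ± i·sin(θ/2); θ = 2.898, cos(θ/2) ≈ 0.121495, sin(θ/2) ≈ 0.992592.
With a = amp(|10⟩) = (0.01838 - 0.1828i) and b = amp(|11⟩) = (-0.09546 + 0.9495i):
new amp(|10⟩) = (0.121495 - 0.992592i)·a = (-0.1792 - 0.04045i)
new amp(|11⟩) = (0.121495 + 0.992592i)·b = (-0.9541 + 0.02061i)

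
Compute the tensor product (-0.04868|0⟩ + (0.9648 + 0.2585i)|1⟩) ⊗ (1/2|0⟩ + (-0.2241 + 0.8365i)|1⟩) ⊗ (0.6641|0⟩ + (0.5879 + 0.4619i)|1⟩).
-0.01616|000⟩ + (-0.01431 - 0.01124i)|001⟩ + (0.007245 - 0.02704i)|010⟩ + (0.02522 - 0.0189i)|011⟩ + (0.3204 + 0.08583i)|100⟩ + (0.2239 + 0.2988i)|101⟩ + (-0.2872 + 0.4975i)|110⟩ + (-0.6003 + 0.2407i)|111⟩

amp(|b₁b₂…⟩) = product of the factor amplitudes for bits b₁, b₂, …; only kets whose every factor amplitude is nonzero survive.
|000⟩: (-0.04868)(1/2)(0.6641) = -0.01616
|001⟩: (-0.04868)(1/2)(0.5879 + 0.4619i) = (-0.01431 - 0.01124i)
|010⟩: (-0.04868)(-0.2241 + 0.8365i)(0.6641) = (0.007245 - 0.02704i)
|011⟩: (-0.04868)(-0.2241 + 0.8365i)(0.5879 + 0.4619i) = (0.02522 - 0.0189i)
|100⟩: (0.9648 + 0.2585i)(1/2)(0.6641) = (0.3204 + 0.08583i)
|101⟩: (0.9648 + 0.2585i)(1/2)(0.5879 + 0.4619i) = (0.2239 + 0.2988i)
|110⟩: (0.9648 + 0.2585i)(-0.2241 + 0.8365i)(0.6641) = (-0.2872 + 0.4975i)
|111⟩: (0.9648 + 0.2585i)(-0.2241 + 0.8365i)(0.5879 + 0.4619i) = (-0.6003 + 0.2407i)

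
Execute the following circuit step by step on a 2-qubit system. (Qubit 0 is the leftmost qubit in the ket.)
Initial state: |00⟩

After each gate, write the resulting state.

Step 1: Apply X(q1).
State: |01⟩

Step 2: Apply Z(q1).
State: -|01⟩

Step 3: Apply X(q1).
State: -|00⟩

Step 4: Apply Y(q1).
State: -i|01⟩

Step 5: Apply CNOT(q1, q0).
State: -i|11⟩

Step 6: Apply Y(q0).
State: -|01⟩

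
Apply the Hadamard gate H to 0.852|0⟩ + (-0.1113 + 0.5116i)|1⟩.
(0.5238 + 0.3618i)|0⟩ + (0.6812 - 0.3618i)|1⟩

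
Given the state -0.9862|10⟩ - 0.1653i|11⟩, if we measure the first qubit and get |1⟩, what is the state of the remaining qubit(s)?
-0.9862|0⟩ - 0.1653i|1⟩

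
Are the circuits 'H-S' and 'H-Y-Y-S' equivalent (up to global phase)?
Yes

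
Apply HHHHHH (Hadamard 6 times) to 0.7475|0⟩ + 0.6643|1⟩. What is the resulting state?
0.7475|0⟩ + 0.6643|1⟩

H² = I, so an even number of Hadamards cancels: H^6 = I and the state is unchanged.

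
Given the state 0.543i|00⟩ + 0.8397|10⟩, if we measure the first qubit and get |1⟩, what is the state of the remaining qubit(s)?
|0⟩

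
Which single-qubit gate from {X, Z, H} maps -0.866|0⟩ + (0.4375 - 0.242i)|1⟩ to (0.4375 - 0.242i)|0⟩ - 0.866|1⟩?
X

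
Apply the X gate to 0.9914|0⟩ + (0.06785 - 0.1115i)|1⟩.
(0.06785 - 0.1115i)|0⟩ + 0.9914|1⟩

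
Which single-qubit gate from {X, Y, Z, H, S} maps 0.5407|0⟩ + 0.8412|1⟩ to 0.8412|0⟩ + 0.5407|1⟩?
X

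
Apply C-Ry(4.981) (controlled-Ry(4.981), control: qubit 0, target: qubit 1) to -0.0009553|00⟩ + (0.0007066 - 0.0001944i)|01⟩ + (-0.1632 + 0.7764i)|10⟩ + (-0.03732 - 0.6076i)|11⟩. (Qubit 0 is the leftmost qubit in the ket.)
-0.0009553|00⟩ + (0.0007066 - 0.0001944i)|01⟩ + (0.1524 - 0.2493i)|10⟩ + (-0.06922 + 0.9538i)|11⟩

C-Ry(4.981) leaves the control-|0⟩ kets |00⟩, |01⟩ unchanged and applies Ry(4.981) to qubit 1 on the control-|1⟩ pair (|10⟩, |11⟩).
Ry(4.981) = [[cos(θ/2), −sin(θ/2)], [sin(θ/2), cos(θ/2)]]; θ = 4.981, cos(θ/2) ≈ -0.795422, sin(θ/2) ≈ 0.606056.
With a = amp(|10⟩) = (-0.1632 + 0.7764i) and b = amp(|11⟩) = (-0.03732 - 0.6076i):
new amp(|10⟩) = (-0.795422)·a + (-0.606056)·b = (0.1524 - 0.2493i)
new amp(|11⟩) = (0.606056)·a + (-0.795422)·b = (-0.06922 + 0.9538i)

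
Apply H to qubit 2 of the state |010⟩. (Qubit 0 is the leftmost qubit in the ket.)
1/√2|010⟩ + 1/√2|011⟩

H on qubit 2 mixes each pair of kets that differ only in qubit 2: amplitudes (a, b) of (|…0…⟩, |…1…⟩) become ((a + b)/√2, (a − b)/√2). Kets absent from the input have amplitude 0.
(|010⟩, |011⟩): (a, b) = (1, 0) → (1/√2, 1/√2)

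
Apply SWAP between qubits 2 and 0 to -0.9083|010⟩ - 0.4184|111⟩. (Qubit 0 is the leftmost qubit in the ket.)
-0.9083|010⟩ - 0.4184|111⟩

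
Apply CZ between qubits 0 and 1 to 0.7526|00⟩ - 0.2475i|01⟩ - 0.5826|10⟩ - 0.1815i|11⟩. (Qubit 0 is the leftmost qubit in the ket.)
0.7526|00⟩ - 0.2475i|01⟩ - 0.5826|10⟩ + 0.1815i|11⟩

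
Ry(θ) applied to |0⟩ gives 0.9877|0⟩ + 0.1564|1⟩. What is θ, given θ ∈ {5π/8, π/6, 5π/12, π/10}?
π/10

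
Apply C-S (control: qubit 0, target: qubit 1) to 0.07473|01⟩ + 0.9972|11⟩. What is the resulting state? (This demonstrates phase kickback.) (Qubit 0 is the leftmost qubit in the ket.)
0.07473|01⟩ + 0.9972i|11⟩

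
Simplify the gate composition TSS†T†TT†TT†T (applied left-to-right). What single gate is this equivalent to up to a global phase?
T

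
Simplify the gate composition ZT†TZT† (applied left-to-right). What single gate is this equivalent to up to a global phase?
T†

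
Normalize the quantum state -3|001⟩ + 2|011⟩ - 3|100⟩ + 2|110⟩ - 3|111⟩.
-0.5071|001⟩ + 0.3381|011⟩ - 0.5071|100⟩ + 0.3381|110⟩ - 0.5071|111⟩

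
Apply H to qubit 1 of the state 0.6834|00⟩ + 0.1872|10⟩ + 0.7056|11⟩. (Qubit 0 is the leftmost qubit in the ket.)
0.4832|00⟩ + 0.4832|01⟩ + 0.6313|10⟩ - 0.3666|11⟩

H on qubit 1 mixes each pair of kets that differ only in qubit 1: amplitudes (a, b) of (|…0…⟩, |…1…⟩) become ((a + b)/√2, (a − b)/√2). Kets absent from the input have amplitude 0.
(|00⟩, |01⟩): (a, b) = (0.6834, 0) → (0.4832, 0.4832)
(|10⟩, |11⟩): (a, b) = (0.1872, 0.7056) → (0.6313, -0.3666)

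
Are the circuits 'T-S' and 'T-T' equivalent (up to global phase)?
No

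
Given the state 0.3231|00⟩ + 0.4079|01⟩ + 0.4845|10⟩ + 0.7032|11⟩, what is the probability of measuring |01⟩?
0.1664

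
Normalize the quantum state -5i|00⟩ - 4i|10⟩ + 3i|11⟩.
-(1/√2)i|00⟩ - 0.5657i|10⟩ + 0.4243i|11⟩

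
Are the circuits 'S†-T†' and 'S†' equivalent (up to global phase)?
No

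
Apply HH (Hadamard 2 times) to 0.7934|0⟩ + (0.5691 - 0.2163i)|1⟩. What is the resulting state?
0.7934|0⟩ + (0.5691 - 0.2163i)|1⟩

H² = I, so an even number of Hadamards cancels: H^2 = I and the state is unchanged.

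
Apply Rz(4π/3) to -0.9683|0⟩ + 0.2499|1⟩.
(0.4842 + 0.8386i)|0⟩ + (-0.125 + 0.2164i)|1⟩

Rz(4π/3) = [[e^(−iθ/2), 0], [0, e^(iθ/2)]] with e^(±iθ/2) = cos(θ/2) ± i·sin(θ/2); θ = 4π/3, cos(θ/2) ≈ -0.5, sin(θ/2) ≈ 0.866025.
With a = amp(|0⟩) = -0.9683 and b = amp(|1⟩) = 0.2499:
new amp(|0⟩) = (-0.5 - 0.866025i)·a = (0.4842 + 0.8386i)
new amp(|1⟩) = (-0.5 + 0.866025i)·b = (-0.125 + 0.2164i)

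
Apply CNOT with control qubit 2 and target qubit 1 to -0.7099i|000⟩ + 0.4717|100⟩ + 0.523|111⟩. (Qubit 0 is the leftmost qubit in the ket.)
-0.7099i|000⟩ + 0.4717|100⟩ + 0.523|101⟩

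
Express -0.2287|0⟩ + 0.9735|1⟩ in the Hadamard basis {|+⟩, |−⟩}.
0.5267|+⟩ - 0.8501|−⟩

With |ψ⟩ = α|0⟩ + β|1⟩, the Hadamard-basis coefficients are ⟨+|ψ⟩ = (α + β)/√2 and ⟨−|ψ⟩ = (α − β)/√2.
Here α = -0.2287, β = 0.9735: (α + β)/√2 = 0.5267, (α − β)/√2 = -0.8501.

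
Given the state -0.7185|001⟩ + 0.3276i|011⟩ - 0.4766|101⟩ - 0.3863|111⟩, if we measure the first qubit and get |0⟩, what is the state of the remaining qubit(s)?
-0.9099|01⟩ + 0.4149i|11⟩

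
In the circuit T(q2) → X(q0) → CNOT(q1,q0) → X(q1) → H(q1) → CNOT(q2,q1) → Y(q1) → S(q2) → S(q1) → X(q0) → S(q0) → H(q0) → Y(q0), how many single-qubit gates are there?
11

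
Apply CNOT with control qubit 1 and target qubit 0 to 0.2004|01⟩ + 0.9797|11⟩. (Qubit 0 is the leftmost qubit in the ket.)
0.9797|01⟩ + 0.2004|11⟩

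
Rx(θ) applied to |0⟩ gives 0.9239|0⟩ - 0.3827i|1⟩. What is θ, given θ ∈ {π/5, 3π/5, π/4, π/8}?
π/4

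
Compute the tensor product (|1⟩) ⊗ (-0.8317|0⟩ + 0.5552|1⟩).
-0.8317|10⟩ + 0.5552|11⟩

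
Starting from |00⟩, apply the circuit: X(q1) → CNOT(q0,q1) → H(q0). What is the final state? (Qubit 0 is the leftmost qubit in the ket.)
1/√2|01⟩ + 1/√2|11⟩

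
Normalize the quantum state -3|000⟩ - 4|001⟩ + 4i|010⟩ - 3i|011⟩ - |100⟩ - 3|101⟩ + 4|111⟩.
-0.3441|000⟩ - 0.4588|001⟩ + 0.4588i|010⟩ - 0.3441i|011⟩ - 0.1147|100⟩ - 0.3441|101⟩ + 0.4588|111⟩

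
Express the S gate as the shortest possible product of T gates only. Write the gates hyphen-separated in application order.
T-T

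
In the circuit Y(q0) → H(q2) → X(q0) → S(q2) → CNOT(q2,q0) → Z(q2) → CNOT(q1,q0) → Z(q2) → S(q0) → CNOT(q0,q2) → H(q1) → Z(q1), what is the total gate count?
12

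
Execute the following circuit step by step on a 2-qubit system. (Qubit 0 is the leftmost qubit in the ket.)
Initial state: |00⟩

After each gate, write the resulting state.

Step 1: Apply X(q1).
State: |01⟩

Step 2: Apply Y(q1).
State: -i|00⟩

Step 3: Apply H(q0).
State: -(1/√2)i|00⟩ - (1/√2)i|10⟩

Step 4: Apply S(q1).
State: -(1/√2)i|00⟩ - (1/√2)i|10⟩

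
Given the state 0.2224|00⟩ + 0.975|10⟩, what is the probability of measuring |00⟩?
0.04946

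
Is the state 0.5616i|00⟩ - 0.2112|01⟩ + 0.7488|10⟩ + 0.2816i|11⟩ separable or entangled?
Separable

Writing the state as a|00⟩ + b|01⟩ + c|10⟩ + d|11⟩, it is a product state iff ad − bc = 0.
Here (a, b, c, d) = (0.5616i, -0.2112, 0.7488, 0.2816i): ad − bc = (0.5616i)(0.2816i) − (-0.2112)(0.7488) = 0, so the state is separable.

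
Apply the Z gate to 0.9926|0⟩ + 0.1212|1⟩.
0.9926|0⟩ - 0.1212|1⟩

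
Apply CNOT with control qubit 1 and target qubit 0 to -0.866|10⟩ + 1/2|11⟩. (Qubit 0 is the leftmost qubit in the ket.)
1/2|01⟩ - 0.866|10⟩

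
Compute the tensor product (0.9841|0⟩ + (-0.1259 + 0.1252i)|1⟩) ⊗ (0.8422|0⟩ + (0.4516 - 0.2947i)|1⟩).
0.8288|00⟩ + (0.4444 - 0.29i)|01⟩ + (-0.106 + 0.1054i)|10⟩ + (-0.01996 + 0.09364i)|11⟩

amp(|b₁b₂…⟩) = product of the factor amplitudes for bits b₁, b₂, …; only kets whose every factor amplitude is nonzero survive.
|00⟩: (0.9841)(0.8422) = 0.8288
|01⟩: (0.9841)(0.4516 - 0.2947i) = (0.4444 - 0.29i)
|10⟩: (-0.1259 + 0.1252i)(0.8422) = (-0.106 + 0.1054i)
|11⟩: (-0.1259 + 0.1252i)(0.4516 - 0.2947i) = (-0.01996 + 0.09364i)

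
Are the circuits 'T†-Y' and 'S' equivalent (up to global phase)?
No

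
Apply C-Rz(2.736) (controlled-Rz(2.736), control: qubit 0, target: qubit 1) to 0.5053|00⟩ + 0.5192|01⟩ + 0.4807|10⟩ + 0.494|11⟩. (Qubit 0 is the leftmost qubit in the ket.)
0.5053|00⟩ + 0.5192|01⟩ + (0.09682 - 0.4708i)|10⟩ + (0.0995 + 0.4839i)|11⟩

C-Rz(2.736) leaves the control-|0⟩ kets |00⟩, |01⟩ unchanged and applies Rz(2.736) to qubit 1 on the control-|1⟩ pair (|10⟩, |11⟩).
Rz(2.736) = [[e^(−iθ/2), 0], [0, e^(iθ/2)]] with e^(±iθ/2) = cos(θ/2) ± i·sin(θ/2); θ = 2.736, cos(θ/2) ≈ 0.201409, sin(θ/2) ≈ 0.979507.
With a = amp(|10⟩) = 0.4807 and b = amp(|11⟩) = 0.494:
new amp(|10⟩) = (0.201409 - 0.979507i)·a = (0.09682 - 0.4708i)
new amp(|11⟩) = (0.201409 + 0.979507i)·b = (0.0995 + 0.4839i)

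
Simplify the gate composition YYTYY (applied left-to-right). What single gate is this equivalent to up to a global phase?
T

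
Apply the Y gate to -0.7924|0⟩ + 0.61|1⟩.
-0.61i|0⟩ - 0.7924i|1⟩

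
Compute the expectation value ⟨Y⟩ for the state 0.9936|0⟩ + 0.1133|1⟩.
0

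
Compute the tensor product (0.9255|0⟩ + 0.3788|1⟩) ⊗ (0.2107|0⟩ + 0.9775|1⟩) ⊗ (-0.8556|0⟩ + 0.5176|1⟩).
-0.1668|000⟩ + 0.1009|001⟩ - 0.774|010⟩ + 0.4683|011⟩ - 0.06829|100⟩ + 0.04131|101⟩ - 0.3168|110⟩ + 0.1917|111⟩

amp(|b₁b₂…⟩) = product of the factor amplitudes for bits b₁, b₂, …; only kets whose every factor amplitude is nonzero survive.
|000⟩: (0.9255)(0.2107)(-0.8556) = -0.1668
|001⟩: (0.9255)(0.2107)(0.5176) = 0.1009
|010⟩: (0.9255)(0.9775)(-0.8556) = -0.774
|011⟩: (0.9255)(0.9775)(0.5176) = 0.4683
|100⟩: (0.3788)(0.2107)(-0.8556) = -0.06829
|101⟩: (0.3788)(0.2107)(0.5176) = 0.04131
|110⟩: (0.3788)(0.9775)(-0.8556) = -0.3168
|111⟩: (0.3788)(0.9775)(0.5176) = 0.1917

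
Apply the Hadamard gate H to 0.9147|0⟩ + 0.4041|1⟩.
0.9325|0⟩ + 0.361|1⟩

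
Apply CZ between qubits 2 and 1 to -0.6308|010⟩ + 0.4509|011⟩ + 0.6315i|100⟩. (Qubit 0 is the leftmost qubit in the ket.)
-0.6308|010⟩ - 0.4509|011⟩ + 0.6315i|100⟩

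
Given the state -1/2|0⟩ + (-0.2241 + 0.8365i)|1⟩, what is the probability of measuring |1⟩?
0.75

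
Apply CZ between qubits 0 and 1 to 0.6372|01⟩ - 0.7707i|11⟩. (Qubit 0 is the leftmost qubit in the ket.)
0.6372|01⟩ + 0.7707i|11⟩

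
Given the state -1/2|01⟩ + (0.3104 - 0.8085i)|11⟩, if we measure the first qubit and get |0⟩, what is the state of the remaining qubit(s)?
-|1⟩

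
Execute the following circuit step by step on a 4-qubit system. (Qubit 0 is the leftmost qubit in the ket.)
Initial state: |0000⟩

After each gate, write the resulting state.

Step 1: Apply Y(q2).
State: i|0010⟩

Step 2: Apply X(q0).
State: i|1010⟩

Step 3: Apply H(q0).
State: (1/√2)i|0010⟩ - (1/√2)i|1010⟩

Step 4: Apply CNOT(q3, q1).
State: (1/√2)i|0010⟩ - (1/√2)i|1010⟩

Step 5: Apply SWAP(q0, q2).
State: (1/√2)i|1000⟩ - (1/√2)i|1010⟩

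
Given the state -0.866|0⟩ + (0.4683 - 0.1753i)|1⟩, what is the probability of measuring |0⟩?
0.75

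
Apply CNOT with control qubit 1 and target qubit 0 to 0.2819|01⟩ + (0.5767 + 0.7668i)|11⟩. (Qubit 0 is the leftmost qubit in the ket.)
(0.5767 + 0.7668i)|01⟩ + 0.2819|11⟩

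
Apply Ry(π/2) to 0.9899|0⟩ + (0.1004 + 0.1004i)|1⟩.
(0.629 - 0.07099i)|0⟩ + (0.771 + 0.07099i)|1⟩

Ry(π/2) = [[cos(θ/2), −sin(θ/2)], [sin(θ/2), cos(θ/2)]]; θ = π/2, cos(θ/2) ≈ 0.707107, sin(θ/2) ≈ 0.707107.
With a = amp(|0⟩) = 0.9899 and b = amp(|1⟩) = (0.1004 + 0.1004i):
new amp(|0⟩) = (0.707107)·a + (-0.707107)·b = (0.629 - 0.07099i)
new amp(|1⟩) = (0.707107)·a + (0.707107)·b = (0.771 + 0.07099i)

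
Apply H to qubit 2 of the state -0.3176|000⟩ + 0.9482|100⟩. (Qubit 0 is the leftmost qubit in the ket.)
-0.2246|000⟩ - 0.2246|001⟩ + 0.6705|100⟩ + 0.6705|101⟩

H on qubit 2 mixes each pair of kets that differ only in qubit 2: amplitudes (a, b) of (|…0…⟩, |…1…⟩) become ((a + b)/√2, (a − b)/√2). Kets absent from the input have amplitude 0.
(|000⟩, |001⟩): (a, b) = (-0.3176, 0) → (-0.2246, -0.2246)
(|100⟩, |101⟩): (a, b) = (0.9482, 0) → (0.6705, 0.6705)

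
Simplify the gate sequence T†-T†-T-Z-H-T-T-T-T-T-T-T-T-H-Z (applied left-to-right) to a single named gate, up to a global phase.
T†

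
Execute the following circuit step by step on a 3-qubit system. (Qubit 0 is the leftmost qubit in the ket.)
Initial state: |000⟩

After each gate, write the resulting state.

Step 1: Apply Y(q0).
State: i|100⟩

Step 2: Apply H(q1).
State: (1/√2)i|100⟩ + (1/√2)i|110⟩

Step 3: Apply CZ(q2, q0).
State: (1/√2)i|100⟩ + (1/√2)i|110⟩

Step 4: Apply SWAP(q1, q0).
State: (1/√2)i|010⟩ + (1/√2)i|110⟩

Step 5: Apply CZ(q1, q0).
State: (1/√2)i|010⟩ - (1/√2)i|110⟩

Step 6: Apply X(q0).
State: -(1/√2)i|010⟩ + (1/√2)i|110⟩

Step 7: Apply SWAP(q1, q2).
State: -(1/√2)i|001⟩ + (1/√2)i|101⟩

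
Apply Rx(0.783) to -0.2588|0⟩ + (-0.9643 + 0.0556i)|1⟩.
(-0.218 + 0.368i)|0⟩ + (-0.8913 + 0.1501i)|1⟩

Rx(0.783) = [[cos(θ/2), −i·sin(θ/2)], [−i·sin(θ/2), cos(θ/2)]]; θ = 0.783, cos(θ/2) ≈ 0.924338, sin(θ/2) ≈ 0.381575.
With a = amp(|0⟩) = -0.2588 and b = amp(|1⟩) = (-0.9643 + 0.0556i):
new amp(|0⟩) = (0.924338)·a + (-0.381575i)·b = (-0.218 + 0.368i)
new amp(|1⟩) = (-0.381575i)·a + (0.924338)·b = (-0.8913 + 0.1501i)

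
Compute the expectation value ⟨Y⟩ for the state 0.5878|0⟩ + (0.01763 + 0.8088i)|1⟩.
0.9508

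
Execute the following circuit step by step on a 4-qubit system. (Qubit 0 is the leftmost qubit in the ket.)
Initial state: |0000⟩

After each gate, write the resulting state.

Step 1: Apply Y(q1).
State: i|0100⟩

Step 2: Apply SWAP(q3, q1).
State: i|0001⟩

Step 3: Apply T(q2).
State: i|0001⟩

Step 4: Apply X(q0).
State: i|1001⟩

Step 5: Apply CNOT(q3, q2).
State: i|1011⟩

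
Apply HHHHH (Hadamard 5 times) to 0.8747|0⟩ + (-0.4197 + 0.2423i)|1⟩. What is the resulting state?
(0.3217 + 0.1713i)|0⟩ + (0.9153 - 0.1713i)|1⟩

H² = I, so H^5 = H: a single Hadamard. With (a, b) = (0.8747, (-0.4197 + 0.2423i)), H gives ((a + b)/√2, (a − b)/√2) = ((0.3217 + 0.1713i), (0.9153 - 0.1713i)).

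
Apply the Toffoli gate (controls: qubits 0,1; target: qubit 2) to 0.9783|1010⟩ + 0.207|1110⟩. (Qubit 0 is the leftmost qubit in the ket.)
0.9783|1010⟩ + 0.207|1100⟩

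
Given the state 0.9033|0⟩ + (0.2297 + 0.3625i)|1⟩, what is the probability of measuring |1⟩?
0.1842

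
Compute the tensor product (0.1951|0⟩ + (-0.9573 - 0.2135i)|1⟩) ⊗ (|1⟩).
0.1951|01⟩ + (-0.9573 - 0.2135i)|11⟩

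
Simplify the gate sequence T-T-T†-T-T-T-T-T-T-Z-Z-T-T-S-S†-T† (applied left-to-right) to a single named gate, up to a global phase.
I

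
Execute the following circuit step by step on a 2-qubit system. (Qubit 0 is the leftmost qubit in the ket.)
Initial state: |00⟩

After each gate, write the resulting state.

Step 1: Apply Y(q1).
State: i|01⟩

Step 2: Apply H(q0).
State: (1/√2)i|01⟩ + (1/√2)i|11⟩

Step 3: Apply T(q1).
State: (-1/2 + (1/2)i)|01⟩ + (-1/2 + (1/2)i)|11⟩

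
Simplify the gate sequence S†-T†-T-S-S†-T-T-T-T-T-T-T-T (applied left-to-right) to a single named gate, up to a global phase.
S†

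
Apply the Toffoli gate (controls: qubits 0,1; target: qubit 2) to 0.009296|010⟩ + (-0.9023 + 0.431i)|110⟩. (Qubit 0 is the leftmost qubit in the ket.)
0.009296|010⟩ + (-0.9023 + 0.431i)|111⟩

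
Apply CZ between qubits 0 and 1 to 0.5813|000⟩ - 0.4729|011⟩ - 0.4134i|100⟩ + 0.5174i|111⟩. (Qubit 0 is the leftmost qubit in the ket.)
0.5813|000⟩ - 0.4729|011⟩ - 0.4134i|100⟩ - 0.5174i|111⟩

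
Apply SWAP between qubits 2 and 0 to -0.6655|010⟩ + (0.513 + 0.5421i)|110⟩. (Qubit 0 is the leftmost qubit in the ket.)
-0.6655|010⟩ + (0.513 + 0.5421i)|011⟩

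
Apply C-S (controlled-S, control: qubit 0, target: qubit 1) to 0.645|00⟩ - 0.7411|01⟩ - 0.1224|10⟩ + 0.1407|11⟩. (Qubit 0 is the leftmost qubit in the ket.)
0.645|00⟩ - 0.7411|01⟩ - 0.1224|10⟩ + 0.1407i|11⟩

C-S leaves the control-|0⟩ kets |00⟩, |01⟩ unchanged and applies S to qubit 1 on the control-|1⟩ pair (|10⟩, |11⟩).
S = [[1, 0], [0, i]].
With a = amp(|10⟩) = -0.1224 and b = amp(|11⟩) = 0.1407:
new amp(|10⟩) = (1)·a = -0.1224
new amp(|11⟩) = (i)·b = 0.1407i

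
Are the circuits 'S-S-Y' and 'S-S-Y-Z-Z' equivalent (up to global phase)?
Yes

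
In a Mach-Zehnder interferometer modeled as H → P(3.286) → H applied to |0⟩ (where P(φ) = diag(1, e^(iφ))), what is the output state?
(0.005204 - 0.07195i)|0⟩ + (0.9948 + 0.07195i)|1⟩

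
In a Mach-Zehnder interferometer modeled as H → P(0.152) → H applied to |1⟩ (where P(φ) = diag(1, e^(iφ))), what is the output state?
(0.005765 - 0.07571i)|0⟩ + (0.9942 + 0.07571i)|1⟩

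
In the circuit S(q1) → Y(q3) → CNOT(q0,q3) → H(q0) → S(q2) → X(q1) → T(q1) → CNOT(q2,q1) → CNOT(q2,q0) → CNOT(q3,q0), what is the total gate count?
10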